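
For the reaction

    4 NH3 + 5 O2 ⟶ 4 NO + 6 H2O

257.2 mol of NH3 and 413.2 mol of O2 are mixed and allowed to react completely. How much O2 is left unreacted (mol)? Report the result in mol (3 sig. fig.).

91.7 mol

n(NH3) = 257.2 mol
n(O2) = 413.2 mol
n/ν → NH3: 64.30, O2: 82.64; NH3 is limiting.
O2 consumed = (5/4) × 257.2 = 321.5 mol
O2 remaining = 413.2 − 321.5 = 91.70 mol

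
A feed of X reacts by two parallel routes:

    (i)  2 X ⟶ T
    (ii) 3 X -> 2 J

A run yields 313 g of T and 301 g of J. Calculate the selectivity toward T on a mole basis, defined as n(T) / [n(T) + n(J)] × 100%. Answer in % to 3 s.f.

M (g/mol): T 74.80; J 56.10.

n(T) = 313 / 74.80 = 4.184 mol
n(J) = 301 / 56.10 = 5.365 mol
selectivity = 4.184/(4.184+5.365) × 100 = 43.82 %

43.8 %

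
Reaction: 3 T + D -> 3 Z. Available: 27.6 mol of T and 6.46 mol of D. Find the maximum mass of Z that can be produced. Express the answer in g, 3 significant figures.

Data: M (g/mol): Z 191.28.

3710 g

n(T) = 27.60 mol
n(D) = 6.460 mol
n/ν for T = 27.60/3 = 9.200
n/ν for D = 6.460/1 = 6.460
Smallest n/ν is D → limiting reagent.
n(Z) = (3/1) × 6.460 = 19.38 mol
mass = 19.38 × 191.28 = 3707 g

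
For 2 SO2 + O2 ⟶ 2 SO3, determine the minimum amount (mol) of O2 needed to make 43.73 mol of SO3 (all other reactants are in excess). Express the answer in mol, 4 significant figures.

n(SO3) = 43.73 mol
n(O2) = (1/2) × 43.73 = 21.87 mol

21.87 mol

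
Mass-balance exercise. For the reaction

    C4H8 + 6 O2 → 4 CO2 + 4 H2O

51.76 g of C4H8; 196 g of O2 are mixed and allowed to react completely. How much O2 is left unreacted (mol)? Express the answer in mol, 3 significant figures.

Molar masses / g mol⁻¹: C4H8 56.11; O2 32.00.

n(C4H8) = 51.76 / 56.11 = 0.9225 mol
n(O2) = 196.0 / 32.00 = 6.125 mol
n/ν for C4H8 = 0.9225/1 = 0.9225
n/ν for O2 = 6.125/6 = 1.021
Smallest n/ν is C4H8 → limiting reagent.
O2 consumed = (6/1) × 0.9225 = 5.535 mol
O2 remaining = 6.125 − 5.535 = 0.5900 mol

0.590 mol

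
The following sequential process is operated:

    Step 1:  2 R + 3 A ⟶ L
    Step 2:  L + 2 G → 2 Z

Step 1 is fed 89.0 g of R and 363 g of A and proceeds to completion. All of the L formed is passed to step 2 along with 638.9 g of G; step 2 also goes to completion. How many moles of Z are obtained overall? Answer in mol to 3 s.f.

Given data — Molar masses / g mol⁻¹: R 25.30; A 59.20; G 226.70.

Step 1:
n(R) = 89.00 / 25.30 = 3.518 mol
n(A) = 363.0 / 59.20 = 6.132 mol
n/ν for R = 3.518/2 = 1.759
n/ν for A = 6.132/3 = 2.044
Smallest n/ν is R → limiting reagent.
n(L) produced = (1/2) × 3.518 = 1.759 mol
Step 2:
n(L) available = 1.759 mol
n(G) = 638.9 / 226.70 = 2.818 mol
n/ν for L = 1.759/1 = 1.759
n/ν for G = 2.818/2 = 1.409
Smallest n/ν is G → limiting reagent.
n(Z) = (2/2) × 2.818 = 2.818 mol

2.82 mol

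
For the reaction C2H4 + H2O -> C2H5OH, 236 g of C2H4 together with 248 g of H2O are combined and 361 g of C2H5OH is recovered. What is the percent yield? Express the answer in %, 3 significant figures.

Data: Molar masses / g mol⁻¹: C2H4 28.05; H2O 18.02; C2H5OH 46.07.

93.1 %

n(C2H4) = 236.0 / 28.05 = 8.414 mol
n(H2O) = 248.0 / 18.02 = 13.76 mol
n/ν for C2H4 = 8.414/1 = 8.414
n/ν for H2O = 13.76/1 = 13.76
Smallest n/ν is C2H4 → limiting reagent.
theoretical n(C2H5OH) = (1/1) × 8.414 = 8.414 mol → 387.6 g
% yield = 361 / 387.6 × 100 = 93.14 %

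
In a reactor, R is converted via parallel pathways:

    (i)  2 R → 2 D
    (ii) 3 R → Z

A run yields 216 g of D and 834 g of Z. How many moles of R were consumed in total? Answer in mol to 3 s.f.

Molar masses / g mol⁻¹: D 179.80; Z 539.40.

n(D) = 216 / 179.80 = 1.201 mol
n(Z) = 834 / 539.40 = 1.546 mol
n(R) via (i) = (2/2)×1.201 = 1.201 mol
n(R) via (ii) = (3/1)×1.546 = 4.638 mol
total n(R) = 1.201 + 4.638 = 5.839 mol

5.84 mol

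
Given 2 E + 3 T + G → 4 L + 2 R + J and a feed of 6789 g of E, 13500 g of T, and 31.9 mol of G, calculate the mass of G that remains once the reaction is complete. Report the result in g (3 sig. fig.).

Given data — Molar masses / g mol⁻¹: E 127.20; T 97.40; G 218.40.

n(E) = 6789 / 127.20 = 53.37 mol
n(T) = 13500 / 97.40 = 138.6 mol
n(G) = 31.90 mol
n/ν for E = 53.37/2 = 26.69
n/ν for T = 138.6/3 = 46.20
n/ν for G = 31.90/1 = 31.90
Smallest n/ν is E → limiting reagent.
G consumed = (1/2) × 53.37 = 26.69 mol
G remaining = 31.90 − 26.69 = 5.210 mol
mass = 5.210 × 218.40 = 1138 g

1140 g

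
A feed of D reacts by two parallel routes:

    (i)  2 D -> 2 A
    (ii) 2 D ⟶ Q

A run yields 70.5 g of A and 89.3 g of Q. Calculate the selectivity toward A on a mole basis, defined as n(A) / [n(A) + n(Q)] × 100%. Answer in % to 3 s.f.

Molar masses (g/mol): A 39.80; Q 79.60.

n(A) = 70.5 / 39.80 = 1.771 mol
n(Q) = 89.3 / 79.60 = 1.122 mol
selectivity = 1.771/(1.771+1.122) × 100 = 61.22 %

61.2 %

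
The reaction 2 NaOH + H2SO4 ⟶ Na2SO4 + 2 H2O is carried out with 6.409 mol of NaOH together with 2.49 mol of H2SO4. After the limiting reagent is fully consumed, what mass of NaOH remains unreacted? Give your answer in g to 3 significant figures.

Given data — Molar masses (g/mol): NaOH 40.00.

57.2 g

n(NaOH) = 6.409 mol
n(H2SO4) = 2.490 mol
n/ν for NaOH = 6.409/2 = 3.205
n/ν for H2SO4 = 2.490/1 = 2.490
Smallest n/ν is H2SO4 → limiting reagent.
NaOH consumed = (2/1) × 2.490 = 4.980 mol
NaOH remaining = 6.409 − 4.980 = 1.429 mol
mass = 1.429 × 40.00 = 57.16 g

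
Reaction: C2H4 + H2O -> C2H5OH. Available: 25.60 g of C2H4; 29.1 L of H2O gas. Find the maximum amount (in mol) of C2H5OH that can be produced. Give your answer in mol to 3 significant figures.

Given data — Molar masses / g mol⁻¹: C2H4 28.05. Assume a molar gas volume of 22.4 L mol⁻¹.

0.913 mol

n(C2H4) = 25.60 / 28.05 = 0.9127 mol
n(H2O) = 29.10 / 22.4 = 1.299 mol
n/ν for C2H4 = 0.9127/1 = 0.9127
n/ν for H2O = 1.299/1 = 1.299
Smallest n/ν is C2H4 → limiting reagent.
n(C2H5OH) = (1/1) × 0.9127 = 0.9127 mol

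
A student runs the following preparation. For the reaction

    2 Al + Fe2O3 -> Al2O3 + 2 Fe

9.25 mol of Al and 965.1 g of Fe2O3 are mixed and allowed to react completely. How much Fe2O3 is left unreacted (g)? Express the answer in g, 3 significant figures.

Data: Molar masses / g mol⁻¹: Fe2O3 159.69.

n(Al) = 9.250 mol
n(Fe2O3) = 965.1 / 159.69 = 6.044 mol
n/ν for Al = 9.250/2 = 4.625
n/ν for Fe2O3 = 6.044/1 = 6.044
Smallest n/ν is Al → limiting reagent.
Fe2O3 consumed = (1/2) × 9.250 = 4.625 mol
Fe2O3 remaining = 6.044 − 4.625 = 1.419 mol
mass = 1.419 × 159.69 = 226.6 g

227 g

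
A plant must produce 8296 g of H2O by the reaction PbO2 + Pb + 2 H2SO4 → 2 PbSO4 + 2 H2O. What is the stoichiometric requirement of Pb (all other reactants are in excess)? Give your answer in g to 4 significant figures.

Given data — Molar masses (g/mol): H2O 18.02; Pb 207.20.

47700 g

n(H2O) = 8296 / 18.02 = 460.4 mol
n(Pb) = (1/2) × 460.4 = 230.2 mol
mass = 230.2 × 207.20 = 47700 g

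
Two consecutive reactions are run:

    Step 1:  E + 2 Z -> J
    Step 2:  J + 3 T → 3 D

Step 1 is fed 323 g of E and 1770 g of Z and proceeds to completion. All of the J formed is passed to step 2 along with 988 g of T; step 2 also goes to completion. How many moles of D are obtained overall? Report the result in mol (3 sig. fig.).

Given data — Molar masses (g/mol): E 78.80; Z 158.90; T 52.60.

12.3 mol

Step 1:
n(E) = 323.0 / 78.80 = 4.099 mol
n(Z) = 1770 / 158.90 = 11.14 mol
n/ν for E = 4.099/1 = 4.099
n/ν for Z = 11.14/2 = 5.570
Smallest n/ν is E → limiting reagent.
n(J) produced = (1/1) × 4.099 = 4.099 mol
Step 2:
n(J) available = 4.099 mol
n(T) = 988.0 / 52.60 = 18.78 mol
n/ν for J = 4.099/1 = 4.099
n/ν for T = 18.78/3 = 6.260
Smallest n/ν is J → limiting reagent.
n(D) = (3/1) × 4.099 = 12.30 mol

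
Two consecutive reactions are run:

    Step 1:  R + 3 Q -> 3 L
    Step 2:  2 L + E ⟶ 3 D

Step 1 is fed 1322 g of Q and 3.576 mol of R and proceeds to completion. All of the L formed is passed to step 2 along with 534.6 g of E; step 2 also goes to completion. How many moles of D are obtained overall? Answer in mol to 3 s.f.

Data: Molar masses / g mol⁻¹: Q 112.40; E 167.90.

9.55 mol

Step 1:
n(Q) = 1322 / 112.40 = 11.76 mol
n(R) = 3.576 mol
n/ν for Q = 11.76/3 = 3.920
n/ν for R = 3.576/1 = 3.576
Smallest n/ν is R → limiting reagent.
n(L) produced = (3/1) × 3.576 = 10.73 mol
Step 2:
n(L) available = 10.73 mol
n(E) = 534.6 / 167.90 = 3.184 mol
n/ν for L = 10.73/2 = 5.365
n/ν for E = 3.184/1 = 3.184
Smallest n/ν is E → limiting reagent.
n(D) = (3/1) × 3.184 = 9.552 mol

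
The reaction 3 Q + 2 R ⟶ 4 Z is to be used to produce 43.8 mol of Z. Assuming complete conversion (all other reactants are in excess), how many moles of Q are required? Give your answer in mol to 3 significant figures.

32.9 mol

n(Z) = 43.80 mol
n(Q) = (3/4) × 43.80 = 32.85 mol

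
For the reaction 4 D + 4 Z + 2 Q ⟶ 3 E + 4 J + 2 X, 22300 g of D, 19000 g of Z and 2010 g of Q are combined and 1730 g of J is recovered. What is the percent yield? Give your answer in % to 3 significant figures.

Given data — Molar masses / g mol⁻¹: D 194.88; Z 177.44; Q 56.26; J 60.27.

40.2 %

n(D) = 22300 / 194.88 = 114.4 mol
n(Z) = 19000 / 177.44 = 107.1 mol
n(Q) = 2010 / 56.26 = 35.73 mol
n/ν for D = 114.4/4 = 28.60
n/ν for Z = 107.1/4 = 26.78
n/ν for Q = 35.73/2 = 17.87
Smallest n/ν is Q → limiting reagent.
theoretical n(J) = (4/2) × 35.73 = 71.46 mol → 4307 g
% yield = 1730 / 4307 × 100 = 40.17 %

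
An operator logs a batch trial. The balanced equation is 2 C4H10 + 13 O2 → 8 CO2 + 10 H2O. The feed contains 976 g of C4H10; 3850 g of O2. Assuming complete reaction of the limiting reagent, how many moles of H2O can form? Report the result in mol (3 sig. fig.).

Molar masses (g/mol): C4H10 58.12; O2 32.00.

84.0 mol

n(C4H10) = 976.0 / 58.12 = 16.79 mol
n(O2) = 3850 / 32.00 = 120.3 mol
n/ν for C4H10 = 16.79/2 = 8.395
n/ν for O2 = 120.3/13 = 9.254
Smallest n/ν is C4H10 → limiting reagent.
n(H2O) = (10/2) × 16.79 = 83.95 mol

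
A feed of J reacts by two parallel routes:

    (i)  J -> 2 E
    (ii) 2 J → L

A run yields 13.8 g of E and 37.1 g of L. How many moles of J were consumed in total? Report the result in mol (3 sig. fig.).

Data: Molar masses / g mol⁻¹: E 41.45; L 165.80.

0.614 mol

n(E) = 13.8 / 41.45 = 0.3329 mol
n(L) = 37.1 / 165.80 = 0.2238 mol
n(J) via (i) = (1/2)×0.3329 = 0.1665 mol
n(J) via (ii) = (2/1)×0.2238 = 0.4476 mol
total n(J) = 0.1665 + 0.4476 = 0.6141 mol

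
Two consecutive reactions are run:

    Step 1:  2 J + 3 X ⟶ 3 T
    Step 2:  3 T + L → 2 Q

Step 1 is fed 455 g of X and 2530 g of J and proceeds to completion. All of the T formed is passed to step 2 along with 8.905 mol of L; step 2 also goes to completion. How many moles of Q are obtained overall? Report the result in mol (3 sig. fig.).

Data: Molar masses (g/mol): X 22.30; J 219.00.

Step 1:
n(X) = 455.0 / 22.30 = 20.40 mol
n(J) = 2530 / 219.00 = 11.55 mol
n/ν → X: 6.800, J: 5.775; J is limiting.
n(T) produced = (3/2) × 11.55 = 17.33 mol
Step 2:
n(T) available = 17.33 mol
n(L) = 8.905 mol
n/ν → T: 5.777, L: 8.905; T is limiting.
n(Q) = (2/3) × 17.33 = 11.55 mol

11.6 mol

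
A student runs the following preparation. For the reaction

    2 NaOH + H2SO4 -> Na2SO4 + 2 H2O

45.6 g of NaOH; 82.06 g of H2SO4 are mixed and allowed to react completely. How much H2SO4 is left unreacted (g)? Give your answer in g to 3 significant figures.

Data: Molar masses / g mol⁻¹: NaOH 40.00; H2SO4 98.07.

26.2 g

n(NaOH) = 45.60 / 40.00 = 1.140 mol
n(H2SO4) = 82.06 / 98.07 = 0.8367 mol
n/ν for NaOH = 1.140/2 = 0.5700
n/ν for H2SO4 = 0.8367/1 = 0.8367
Smallest n/ν is NaOH → limiting reagent.
H2SO4 consumed = (1/2) × 1.140 = 0.5700 mol
H2SO4 remaining = 0.8367 − 0.5700 = 0.2667 mol
mass = 0.2667 × 98.07 = 26.16 g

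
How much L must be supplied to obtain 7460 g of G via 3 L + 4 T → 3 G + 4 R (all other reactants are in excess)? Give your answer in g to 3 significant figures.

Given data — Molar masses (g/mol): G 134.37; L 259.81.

n(G) = 7460 / 134.37 = 55.52 mol
n(L) = (3/3) × 55.52 = 55.52 mol
mass = 55.52 × 259.81 = 14420 g

14400 g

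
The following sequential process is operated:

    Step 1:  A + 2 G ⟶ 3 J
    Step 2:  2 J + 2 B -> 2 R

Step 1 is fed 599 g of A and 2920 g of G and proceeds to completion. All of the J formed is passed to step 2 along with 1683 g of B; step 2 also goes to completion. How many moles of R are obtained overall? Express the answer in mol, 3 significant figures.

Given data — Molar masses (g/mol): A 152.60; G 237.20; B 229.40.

7.34 mol

Step 1:
n(A) = 599.0 / 152.60 = 3.925 mol
n(G) = 2920 / 237.20 = 12.31 mol
n/ν for A = 3.925/1 = 3.925
n/ν for G = 12.31/2 = 6.155
Smallest n/ν is A → limiting reagent.
n(J) produced = (3/1) × 3.925 = 11.78 mol
Step 2:
n(J) available = 11.78 mol
n(B) = 1683 / 229.40 = 7.337 mol
n/ν for J = 11.78/2 = 5.890
n/ν for B = 7.337/2 = 3.669
Smallest n/ν is B → limiting reagent.
n(R) = (2/2) × 7.337 = 7.337 mol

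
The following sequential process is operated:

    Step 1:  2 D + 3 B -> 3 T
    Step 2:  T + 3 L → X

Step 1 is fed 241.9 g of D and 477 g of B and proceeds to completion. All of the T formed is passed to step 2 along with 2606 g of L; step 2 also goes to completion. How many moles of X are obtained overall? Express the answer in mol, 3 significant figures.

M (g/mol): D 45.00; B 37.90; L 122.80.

Step 1:
n(D) = 241.9 / 45.00 = 5.376 mol
n(B) = 477.0 / 37.90 = 12.59 mol
n/ν for D = 5.376/2 = 2.688
n/ν for B = 12.59/3 = 4.197
Smallest n/ν is D → limiting reagent.
n(T) produced = (3/2) × 5.376 = 8.064 mol
Step 2:
n(T) available = 8.064 mol
n(L) = 2606 / 122.80 = 21.22 mol
n/ν for T = 8.064/1 = 8.064
n/ν for L = 21.22/3 = 7.073
Smallest n/ν is L → limiting reagent.
n(X) = (1/3) × 21.22 = 7.073 mol

7.07 mol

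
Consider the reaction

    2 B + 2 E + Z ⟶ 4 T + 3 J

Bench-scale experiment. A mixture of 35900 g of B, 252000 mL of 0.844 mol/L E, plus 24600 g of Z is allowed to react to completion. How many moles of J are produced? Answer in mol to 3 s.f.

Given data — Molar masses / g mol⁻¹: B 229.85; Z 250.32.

234 mol

n(B) = 35900 / 229.85 = 156.2 mol
n(E) = 0.844 × 252000/1000 = 212.7 mol
n(Z) = 24600 / 250.32 = 98.27 mol
n/ν for B = 156.2/2 = 78.10
n/ν for E = 212.7/2 = 106.4
n/ν for Z = 98.27/1 = 98.27
Smallest n/ν is B → limiting reagent.
n(J) = (3/2) × 156.2 = 234.3 mol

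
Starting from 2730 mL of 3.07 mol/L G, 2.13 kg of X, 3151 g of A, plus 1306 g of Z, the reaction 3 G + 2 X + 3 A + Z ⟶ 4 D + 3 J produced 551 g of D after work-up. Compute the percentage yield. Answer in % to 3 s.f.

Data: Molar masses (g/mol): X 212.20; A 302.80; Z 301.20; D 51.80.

95.2 %

n(G) = 3.07 × 2730/1000 = 8.381 mol
n(X) = 2.130×1000 / 212.20 = 10.04 mol
n(A) = 3151 / 302.80 = 10.41 mol
n(Z) = 1306 / 301.20 = 4.336 mol
n/ν for G = 8.381/3 = 2.794
n/ν for X = 10.04/2 = 5.020
n/ν for A = 10.41/3 = 3.470
n/ν for Z = 4.336/1 = 4.336
Smallest n/ν is G → limiting reagent.
theoretical n(D) = (4/3) × 8.381 = 11.17 mol → 578.6 g
% yield = 551 / 578.6 × 100 = 95.23 %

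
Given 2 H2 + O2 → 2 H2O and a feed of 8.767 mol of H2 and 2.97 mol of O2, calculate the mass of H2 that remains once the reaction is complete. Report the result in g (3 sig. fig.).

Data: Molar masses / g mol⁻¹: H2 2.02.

5.71 g

n(H2) = 8.767 mol
n(O2) = 2.970 mol
n/ν for H2 = 8.767/2 = 4.384
n/ν for O2 = 2.970/1 = 2.970
Smallest n/ν is O2 → limiting reagent.
H2 consumed = (2/1) × 2.970 = 5.940 mol
H2 remaining = 8.767 − 5.940 = 2.827 mol
mass = 2.827 × 2.02 = 5.711 g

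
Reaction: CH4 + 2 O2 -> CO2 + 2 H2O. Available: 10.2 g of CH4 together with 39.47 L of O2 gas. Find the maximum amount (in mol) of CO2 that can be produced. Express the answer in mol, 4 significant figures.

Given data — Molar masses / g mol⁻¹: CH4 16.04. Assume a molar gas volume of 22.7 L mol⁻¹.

n(CH4) = 10.20 / 16.04 = 0.6359 mol
n(O2) = 39.47 / 22.7 = 1.739 mol
n/ν for CH4 = 0.6359/1 = 0.6359
n/ν for O2 = 1.739/2 = 0.8695
Smallest n/ν is CH4 → limiting reagent.
n(CO2) = (1/1) × 0.6359 = 0.6359 mol

0.6359 mol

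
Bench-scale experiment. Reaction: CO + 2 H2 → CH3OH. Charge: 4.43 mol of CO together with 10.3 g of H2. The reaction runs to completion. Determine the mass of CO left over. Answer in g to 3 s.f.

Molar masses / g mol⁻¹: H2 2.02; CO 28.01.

n(CO) = 4.430 mol
n(H2) = 10.30 / 2.02 = 5.099 mol
n/ν for CO = 4.430/1 = 4.430
n/ν for H2 = 5.099/2 = 2.550
Smallest n/ν is H2 → limiting reagent.
CO consumed = (1/2) × 5.099 = 2.550 mol
CO remaining = 4.430 − 2.550 = 1.880 mol
mass = 1.880 × 28.01 = 52.66 g

52.7 g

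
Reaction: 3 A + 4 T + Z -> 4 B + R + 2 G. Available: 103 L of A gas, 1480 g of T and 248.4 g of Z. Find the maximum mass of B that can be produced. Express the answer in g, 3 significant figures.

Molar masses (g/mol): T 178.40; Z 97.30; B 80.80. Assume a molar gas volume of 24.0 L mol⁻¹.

n(A) = 103.0 / 24.0 = 4.292 mol
n(T) = 1480 / 178.40 = 8.296 mol
n(Z) = 248.4 / 97.30 = 2.553 mol
n/ν → A: 1.431, T: 2.074, Z: 2.553; A is limiting.
n(B) = (4/3) × 4.292 = 5.723 mol
mass = 5.723 × 80.80 = 462.4 g

462 g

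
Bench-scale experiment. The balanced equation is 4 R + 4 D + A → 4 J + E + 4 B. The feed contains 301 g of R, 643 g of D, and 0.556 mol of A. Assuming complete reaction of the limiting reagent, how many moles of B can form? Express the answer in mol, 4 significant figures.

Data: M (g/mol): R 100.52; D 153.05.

2.224 mol

n(R) = 301.0 / 100.52 = 2.994 mol
n(D) = 643.0 / 153.05 = 4.201 mol
n(A) = 0.5560 mol
n/ν for R = 2.994/4 = 0.7485
n/ν for D = 4.201/4 = 1.050
n/ν for A = 0.5560/1 = 0.5560
Smallest n/ν is A → limiting reagent.
n(B) = (4/1) × 0.5560 = 2.224 mol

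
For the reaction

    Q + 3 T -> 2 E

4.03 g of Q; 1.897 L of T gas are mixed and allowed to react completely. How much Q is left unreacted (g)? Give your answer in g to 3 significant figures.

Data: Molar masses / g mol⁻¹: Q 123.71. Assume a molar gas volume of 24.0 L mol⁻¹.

n(Q) = 4.030 / 123.71 = 0.03258 mol
n(T) = 1.897 / 24.0 = 0.07904 mol
n/ν → Q: 0.03258, T: 0.02635; T is limiting.
Q consumed = (1/3) × 0.07904 = 0.02635 mol
Q remaining = 0.03258 − 0.02635 = 0.006230 mol
mass = 0.006230 × 123.71 = 0.7707 g

0.771 g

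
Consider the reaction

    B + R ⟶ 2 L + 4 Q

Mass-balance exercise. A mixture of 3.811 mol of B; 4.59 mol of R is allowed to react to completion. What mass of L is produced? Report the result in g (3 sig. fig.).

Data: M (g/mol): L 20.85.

n(B) = 3.811 mol
n(R) = 4.590 mol
n/ν for B = 3.811/1 = 3.811
n/ν for R = 4.590/1 = 4.590
Smallest n/ν is B → limiting reagent.
n(L) = (2/1) × 3.811 = 7.622 mol
mass = 7.622 × 20.85 = 158.9 g

159 g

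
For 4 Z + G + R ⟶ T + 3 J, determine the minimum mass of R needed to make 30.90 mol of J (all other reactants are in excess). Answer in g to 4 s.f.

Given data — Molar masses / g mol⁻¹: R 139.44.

1436 g

n(J) = 30.90 mol
n(R) = (1/3) × 30.90 = 10.30 mol
mass = 10.30 × 139.44 = 1436 g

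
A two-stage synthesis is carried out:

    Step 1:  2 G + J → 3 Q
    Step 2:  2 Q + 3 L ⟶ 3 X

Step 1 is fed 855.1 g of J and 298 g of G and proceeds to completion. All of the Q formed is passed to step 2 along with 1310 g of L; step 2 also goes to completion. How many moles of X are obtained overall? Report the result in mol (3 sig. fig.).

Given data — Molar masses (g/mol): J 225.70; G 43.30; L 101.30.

12.9 mol

Step 1:
n(J) = 855.1 / 225.70 = 3.789 mol
n(G) = 298.0 / 43.30 = 6.882 mol
n/ν → J: 3.789, G: 3.441; G is limiting.
n(Q) produced = (3/2) × 6.882 = 10.32 mol
Step 2:
n(Q) available = 10.32 mol
n(L) = 1310 / 101.30 = 12.93 mol
n/ν → Q: 5.160, L: 4.310; L is limiting.
n(X) = (3/3) × 12.93 = 12.93 mol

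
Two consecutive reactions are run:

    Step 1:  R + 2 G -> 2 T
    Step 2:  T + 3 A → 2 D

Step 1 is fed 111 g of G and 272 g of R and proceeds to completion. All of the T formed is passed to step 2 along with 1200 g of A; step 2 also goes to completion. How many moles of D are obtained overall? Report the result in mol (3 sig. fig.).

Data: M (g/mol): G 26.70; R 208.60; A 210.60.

Step 1:
n(G) = 111.0 / 26.70 = 4.157 mol
n(R) = 272.0 / 208.60 = 1.304 mol
n/ν → G: 2.079, R: 1.304; R is limiting.
n(T) produced = (2/1) × 1.304 = 2.608 mol
Step 2:
n(T) available = 2.608 mol
n(A) = 1200 / 210.60 = 5.698 mol
n/ν → T: 2.608, A: 1.899; A is limiting.
n(D) = (2/3) × 5.698 = 3.799 mol

3.80 mol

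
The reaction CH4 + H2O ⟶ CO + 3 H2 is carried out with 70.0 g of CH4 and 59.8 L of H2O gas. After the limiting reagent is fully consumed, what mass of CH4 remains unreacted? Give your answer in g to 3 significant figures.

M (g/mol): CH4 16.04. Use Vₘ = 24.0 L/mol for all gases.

n(CH4) = 70.00 / 16.04 = 4.364 mol
n(H2O) = 59.80 / 24.0 = 2.492 mol
n/ν for CH4 = 4.364/1 = 4.364
n/ν for H2O = 2.492/1 = 2.492
Smallest n/ν is H2O → limiting reagent.
CH4 consumed = (1/1) × 2.492 = 2.492 mol
CH4 remaining = 4.364 − 2.492 = 1.872 mol
mass = 1.872 × 16.04 = 30.03 g

30.0 g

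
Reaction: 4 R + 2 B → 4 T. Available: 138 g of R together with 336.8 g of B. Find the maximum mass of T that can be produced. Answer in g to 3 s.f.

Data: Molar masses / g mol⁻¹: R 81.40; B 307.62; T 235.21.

n(R) = 138.0 / 81.40 = 1.695 mol
n(B) = 336.8 / 307.62 = 1.095 mol
n/ν for R = 1.695/4 = 0.4238
n/ν for B = 1.095/2 = 0.5475
Smallest n/ν is R → limiting reagent.
n(T) = (4/4) × 1.695 = 1.695 mol
mass = 1.695 × 235.21 = 398.7 g

399 g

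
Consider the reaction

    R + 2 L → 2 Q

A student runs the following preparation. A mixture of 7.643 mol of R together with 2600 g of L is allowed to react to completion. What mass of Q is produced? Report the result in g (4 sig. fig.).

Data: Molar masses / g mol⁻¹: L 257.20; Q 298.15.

n(R) = 7.643 mol
n(L) = 2600 / 257.20 = 10.11 mol
n/ν for R = 7.643/1 = 7.643
n/ν for L = 10.11/2 = 5.055
Smallest n/ν is L → limiting reagent.
n(Q) = (2/2) × 10.11 = 10.11 mol
mass = 10.11 × 298.15 = 3014 g

3014 g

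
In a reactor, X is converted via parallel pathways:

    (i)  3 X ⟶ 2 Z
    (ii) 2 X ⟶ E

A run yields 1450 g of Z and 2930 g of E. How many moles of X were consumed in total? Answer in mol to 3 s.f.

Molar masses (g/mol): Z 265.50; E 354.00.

n(Z) = 1450 / 265.50 = 5.461 mol
n(E) = 2930 / 354.00 = 8.277 mol
n(X) via (i) = (3/2)×5.461 = 8.192 mol
n(X) via (ii) = (2/1)×8.277 = 16.55 mol
total n(X) = 8.192 + 16.55 = 24.74 mol

24.7 mol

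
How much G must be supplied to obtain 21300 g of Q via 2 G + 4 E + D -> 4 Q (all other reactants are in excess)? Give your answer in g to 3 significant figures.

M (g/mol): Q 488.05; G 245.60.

5360 g

n(Q) = 21300 / 488.05 = 43.64 mol
n(G) = (2/4) × 43.64 = 21.82 mol
mass = 21.82 × 245.60 = 5359 g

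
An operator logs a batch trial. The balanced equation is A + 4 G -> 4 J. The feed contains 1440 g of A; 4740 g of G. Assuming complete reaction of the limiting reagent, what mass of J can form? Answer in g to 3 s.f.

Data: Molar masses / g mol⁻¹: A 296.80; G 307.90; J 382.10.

n(A) = 1440 / 296.80 = 4.852 mol
n(G) = 4740 / 307.90 = 15.39 mol
n/ν → A: 4.852, G: 3.848; G is limiting.
n(J) = (4/4) × 15.39 = 15.39 mol
mass = 15.39 × 382.10 = 5881 g

5880 g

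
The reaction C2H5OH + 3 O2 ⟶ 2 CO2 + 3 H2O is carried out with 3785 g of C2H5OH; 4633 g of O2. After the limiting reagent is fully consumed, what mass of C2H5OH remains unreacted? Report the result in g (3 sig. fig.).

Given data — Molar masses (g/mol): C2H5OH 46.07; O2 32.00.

1560 g

n(C2H5OH) = 3785 / 46.07 = 82.16 mol
n(O2) = 4633 / 32.00 = 144.8 mol
n/ν for C2H5OH = 82.16/1 = 82.16
n/ν for O2 = 144.8/3 = 48.27
Smallest n/ν is O2 → limiting reagent.
C2H5OH consumed = (1/3) × 144.8 = 48.27 mol
C2H5OH remaining = 82.16 − 48.27 = 33.89 mol
mass = 33.89 × 46.07 = 1561 g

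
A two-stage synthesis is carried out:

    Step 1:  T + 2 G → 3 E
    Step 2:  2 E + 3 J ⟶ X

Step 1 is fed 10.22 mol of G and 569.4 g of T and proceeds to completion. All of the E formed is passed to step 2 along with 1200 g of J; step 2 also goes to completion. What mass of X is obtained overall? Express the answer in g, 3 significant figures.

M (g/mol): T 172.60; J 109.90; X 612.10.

2230 g

Step 1:
n(G) = 10.22 mol
n(T) = 569.4 / 172.60 = 3.299 mol
n/ν for G = 10.22/2 = 5.110
n/ν for T = 3.299/1 = 3.299
Smallest n/ν is T → limiting reagent.
n(E) produced = (3/1) × 3.299 = 9.897 mol
Step 2:
n(E) available = 9.897 mol
n(J) = 1200 / 109.90 = 10.92 mol
n/ν for E = 9.897/2 = 4.949
n/ν for J = 10.92/3 = 3.640
Smallest n/ν is J → limiting reagent.
n(X) = (1/3) × 10.92 = 3.640 mol
mass = 3.640 × 612.10 = 2228 g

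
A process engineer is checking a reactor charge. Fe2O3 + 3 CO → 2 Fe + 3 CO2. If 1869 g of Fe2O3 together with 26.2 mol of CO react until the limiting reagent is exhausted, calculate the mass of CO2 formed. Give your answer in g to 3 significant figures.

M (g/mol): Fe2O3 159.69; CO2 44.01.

1150 g

n(Fe2O3) = 1869 / 159.69 = 11.70 mol
n(CO) = 26.20 mol
n/ν → Fe2O3: 11.70, CO: 8.733; CO is limiting.
n(CO2) = (3/3) × 26.20 = 26.20 mol
mass = 26.20 × 44.01 = 1153 g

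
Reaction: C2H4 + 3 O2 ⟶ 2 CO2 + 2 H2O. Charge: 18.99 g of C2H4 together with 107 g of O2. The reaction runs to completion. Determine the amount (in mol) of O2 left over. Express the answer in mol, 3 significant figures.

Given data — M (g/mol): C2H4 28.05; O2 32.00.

1.31 mol

n(C2H4) = 18.99 / 28.05 = 0.6770 mol
n(O2) = 107.0 / 32.00 = 3.344 mol
n/ν → C2H4: 0.6770, O2: 1.115; C2H4 is limiting.
O2 consumed = (3/1) × 0.6770 = 2.031 mol
O2 remaining = 3.344 − 2.031 = 1.313 mol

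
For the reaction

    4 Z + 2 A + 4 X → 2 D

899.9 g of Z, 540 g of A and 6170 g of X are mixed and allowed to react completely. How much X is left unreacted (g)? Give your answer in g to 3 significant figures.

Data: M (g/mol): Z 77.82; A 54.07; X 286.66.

2860 g

n(Z) = 899.9 / 77.82 = 11.56 mol
n(A) = 540.0 / 54.07 = 9.987 mol
n(X) = 6170 / 286.66 = 21.52 mol
n/ν → Z: 2.890, A: 4.994, X: 5.380; Z is limiting.
X consumed = (4/4) × 11.56 = 11.56 mol
X remaining = 21.52 − 11.56 = 9.960 mol
mass = 9.960 × 286.66 = 2855 g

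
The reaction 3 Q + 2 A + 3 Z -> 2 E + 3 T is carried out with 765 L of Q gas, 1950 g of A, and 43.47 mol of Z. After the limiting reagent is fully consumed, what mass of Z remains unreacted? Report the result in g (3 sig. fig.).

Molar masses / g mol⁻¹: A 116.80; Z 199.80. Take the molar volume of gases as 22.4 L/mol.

n(Q) = 765.0 / 22.4 = 34.15 mol
n(A) = 1950 / 116.80 = 16.70 mol
n(Z) = 43.47 mol
n/ν for Q = 34.15/3 = 11.38
n/ν for A = 16.70/2 = 8.350
n/ν for Z = 43.47/3 = 14.49
Smallest n/ν is A → limiting reagent.
Z consumed = (3/2) × 16.70 = 25.05 mol
Z remaining = 43.47 − 25.05 = 18.42 mol
mass = 18.42 × 199.80 = 3680 g

3680 g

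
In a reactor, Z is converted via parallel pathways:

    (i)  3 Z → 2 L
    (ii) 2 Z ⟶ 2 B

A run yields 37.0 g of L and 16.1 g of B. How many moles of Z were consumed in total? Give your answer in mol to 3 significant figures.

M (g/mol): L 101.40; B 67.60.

0.786 mol

n(L) = 37.0 / 101.40 = 0.3649 mol
n(B) = 16.1 / 67.60 = 0.2382 mol
n(Z) via (i) = (3/2)×0.3649 = 0.5474 mol
n(Z) via (ii) = (2/2)×0.2382 = 0.2382 mol
total n(Z) = 0.5474 + 0.2382 = 0.7856 mol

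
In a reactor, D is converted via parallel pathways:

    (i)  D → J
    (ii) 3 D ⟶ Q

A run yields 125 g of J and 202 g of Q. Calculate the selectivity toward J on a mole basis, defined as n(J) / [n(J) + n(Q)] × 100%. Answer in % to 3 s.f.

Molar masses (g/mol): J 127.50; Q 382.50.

n(J) = 125 / 127.50 = 0.9804 mol
n(Q) = 202 / 382.50 = 0.5281 mol
selectivity = 0.9804/(0.9804+0.5281) × 100 = 64.99 %

65.0 %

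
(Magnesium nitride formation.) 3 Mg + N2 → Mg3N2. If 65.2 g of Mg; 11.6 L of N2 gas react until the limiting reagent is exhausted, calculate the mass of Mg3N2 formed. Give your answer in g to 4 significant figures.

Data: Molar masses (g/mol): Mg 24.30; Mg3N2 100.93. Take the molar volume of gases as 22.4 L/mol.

52.27 g

n(Mg) = 65.20 / 24.30 = 2.683 mol
n(N2) = 11.60 / 22.4 = 0.5179 mol
n/ν → Mg: 0.8943, N2: 0.5179; N2 is limiting.
n(Mg3N2) = (1/1) × 0.5179 = 0.5179 mol
mass = 0.5179 × 100.93 = 52.27 g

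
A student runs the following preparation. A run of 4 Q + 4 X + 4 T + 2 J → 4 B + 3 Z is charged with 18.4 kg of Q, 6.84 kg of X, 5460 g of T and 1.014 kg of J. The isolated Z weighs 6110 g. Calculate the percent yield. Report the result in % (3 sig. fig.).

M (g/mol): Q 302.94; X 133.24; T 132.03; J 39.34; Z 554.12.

35.6 %

n(Q) = 18.40×1000 / 302.94 = 60.74 mol
n(X) = 6.840×1000 / 133.24 = 51.34 mol
n(T) = 5460 / 132.03 = 41.35 mol
n(J) = 1.014×1000 / 39.34 = 25.78 mol
n/ν for Q = 60.74/4 = 15.19
n/ν for X = 51.34/4 = 12.84
n/ν for T = 41.35/4 = 10.34
n/ν for J = 25.78/2 = 12.89
Smallest n/ν is T → limiting reagent.
theoretical n(Z) = (3/4) × 41.35 = 31.01 mol → 17180 g
% yield = 6110 / 17180 × 100 = 35.56 %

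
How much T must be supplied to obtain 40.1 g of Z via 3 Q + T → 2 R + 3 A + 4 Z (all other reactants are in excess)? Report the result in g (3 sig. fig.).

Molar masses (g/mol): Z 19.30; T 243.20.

n(Z) = 40.1 / 19.30 = 2.078 mol
n(T) = (1/4) × 2.078 = 0.5195 mol
mass = 0.5195 × 243.20 = 126.3 g

126 g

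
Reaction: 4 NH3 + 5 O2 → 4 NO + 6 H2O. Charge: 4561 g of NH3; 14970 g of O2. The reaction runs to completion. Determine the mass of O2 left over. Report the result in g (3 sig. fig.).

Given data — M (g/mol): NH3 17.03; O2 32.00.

4260 g

n(NH3) = 4561 / 17.03 = 267.8 mol
n(O2) = 14970 / 32.00 = 467.8 mol
n/ν for NH3 = 267.8/4 = 66.95
n/ν for O2 = 467.8/5 = 93.56
Smallest n/ν is NH3 → limiting reagent.
O2 consumed = (5/4) × 267.8 = 334.8 mol
O2 remaining = 467.8 − 334.8 = 133.0 mol
mass = 133.0 × 32.00 = 4256 g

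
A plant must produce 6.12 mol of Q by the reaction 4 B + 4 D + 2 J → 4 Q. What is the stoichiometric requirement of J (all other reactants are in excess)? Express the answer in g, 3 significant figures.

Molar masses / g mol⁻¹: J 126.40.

n(Q) = 6.120 mol
n(J) = (2/4) × 6.120 = 3.060 mol
mass = 3.060 × 126.40 = 386.8 g

387 g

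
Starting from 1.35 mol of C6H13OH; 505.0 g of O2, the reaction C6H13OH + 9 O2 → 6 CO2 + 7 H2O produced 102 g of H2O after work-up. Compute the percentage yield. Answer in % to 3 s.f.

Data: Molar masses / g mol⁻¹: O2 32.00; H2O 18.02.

n(C6H13OH) = 1.350 mol
n(O2) = 505.0 / 32.00 = 15.78 mol
n/ν → C6H13OH: 1.350, O2: 1.753; C6H13OH is limiting.
theoretical n(H2O) = (7/1) × 1.350 = 9.450 mol → 170.3 g
% yield = 102 / 170.3 × 100 = 59.89 %

59.9 %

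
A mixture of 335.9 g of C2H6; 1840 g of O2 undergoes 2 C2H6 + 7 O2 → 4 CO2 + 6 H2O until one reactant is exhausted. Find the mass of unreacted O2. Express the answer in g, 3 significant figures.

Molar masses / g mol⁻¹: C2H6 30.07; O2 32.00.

n(C2H6) = 335.9 / 30.07 = 11.17 mol
n(O2) = 1840 / 32.00 = 57.50 mol
n/ν for C2H6 = 11.17/2 = 5.585
n/ν for O2 = 57.50/7 = 8.214
Smallest n/ν is C2H6 → limiting reagent.
O2 consumed = (7/2) × 11.17 = 39.10 mol
O2 remaining = 57.50 − 39.10 = 18.40 mol
mass = 18.40 × 32.00 = 588.8 g

589 g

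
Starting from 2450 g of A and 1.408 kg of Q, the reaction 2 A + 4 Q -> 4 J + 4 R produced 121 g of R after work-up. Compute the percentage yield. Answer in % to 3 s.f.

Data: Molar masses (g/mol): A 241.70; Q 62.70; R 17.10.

n(A) = 2450 / 241.70 = 10.14 mol
n(Q) = 1.408×1000 / 62.70 = 22.46 mol
n/ν for A = 10.14/2 = 5.070
n/ν for Q = 22.46/4 = 5.615
Smallest n/ν is A → limiting reagent.
theoretical n(R) = (4/2) × 10.14 = 20.28 mol → 346.8 g
% yield = 121 / 346.8 × 100 = 34.89 %

34.9 %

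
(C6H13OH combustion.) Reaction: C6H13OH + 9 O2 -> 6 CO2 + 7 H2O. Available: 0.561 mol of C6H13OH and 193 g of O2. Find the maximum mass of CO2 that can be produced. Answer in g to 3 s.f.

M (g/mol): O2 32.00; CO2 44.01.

148 g

n(C6H13OH) = 0.5610 mol
n(O2) = 193.0 / 32.00 = 6.031 mol
n/ν for C6H13OH = 0.5610/1 = 0.5610
n/ν for O2 = 6.031/9 = 0.6701
Smallest n/ν is C6H13OH → limiting reagent.
n(CO2) = (6/1) × 0.5610 = 3.366 mol
mass = 3.366 × 44.01 = 148.1 g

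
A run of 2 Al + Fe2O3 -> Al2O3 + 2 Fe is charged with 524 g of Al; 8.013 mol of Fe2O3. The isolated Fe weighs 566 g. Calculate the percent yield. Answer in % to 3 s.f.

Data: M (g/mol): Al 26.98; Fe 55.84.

63.2 %

n(Al) = 524.0 / 26.98 = 19.42 mol
n(Fe2O3) = 8.013 mol
n/ν → Al: 9.710, Fe2O3: 8.013; Fe2O3 is limiting.
theoretical n(Fe) = (2/1) × 8.013 = 16.03 mol → 895.1 g
% yield = 566 / 895.1 × 100 = 63.23 %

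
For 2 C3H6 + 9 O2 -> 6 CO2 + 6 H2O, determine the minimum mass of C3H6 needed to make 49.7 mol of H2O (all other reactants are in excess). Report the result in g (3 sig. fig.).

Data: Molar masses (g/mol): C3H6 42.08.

n(H2O) = 49.70 mol
n(C3H6) = (2/6) × 49.70 = 16.57 mol
mass = 16.57 × 42.08 = 697.3 g

697 g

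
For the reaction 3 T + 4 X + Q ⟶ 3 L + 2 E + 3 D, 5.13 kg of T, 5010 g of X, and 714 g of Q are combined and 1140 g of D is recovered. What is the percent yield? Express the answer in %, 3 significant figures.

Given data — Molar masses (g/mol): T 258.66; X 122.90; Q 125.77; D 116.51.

57.5 %

n(T) = 5.130×1000 / 258.66 = 19.83 mol
n(X) = 5010 / 122.90 = 40.76 mol
n(Q) = 714.0 / 125.77 = 5.677 mol
n/ν for T = 19.83/3 = 6.610
n/ν for X = 40.76/4 = 10.19
n/ν for Q = 5.677/1 = 5.677
Smallest n/ν is Q → limiting reagent.
theoretical n(D) = (3/1) × 5.677 = 17.03 mol → 1984 g
% yield = 1140 / 1984 × 100 = 57.46 %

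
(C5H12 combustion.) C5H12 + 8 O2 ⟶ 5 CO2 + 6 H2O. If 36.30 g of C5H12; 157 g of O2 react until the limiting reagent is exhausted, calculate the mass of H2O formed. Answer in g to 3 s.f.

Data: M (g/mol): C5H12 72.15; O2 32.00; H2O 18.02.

n(C5H12) = 36.30 / 72.15 = 0.5031 mol
n(O2) = 157.0 / 32.00 = 4.906 mol
n/ν for C5H12 = 0.5031/1 = 0.5031
n/ν for O2 = 4.906/8 = 0.6133
Smallest n/ν is C5H12 → limiting reagent.
n(H2O) = (6/1) × 0.5031 = 3.019 mol
mass = 3.019 × 18.02 = 54.40 g

54.4 g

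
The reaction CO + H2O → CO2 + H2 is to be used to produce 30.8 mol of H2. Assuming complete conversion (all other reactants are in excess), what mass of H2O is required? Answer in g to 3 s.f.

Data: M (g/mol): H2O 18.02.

n(H2) = 30.80 mol
n(H2O) = (1/1) × 30.80 = 30.80 mol
mass = 30.80 × 18.02 = 555.0 g

555 g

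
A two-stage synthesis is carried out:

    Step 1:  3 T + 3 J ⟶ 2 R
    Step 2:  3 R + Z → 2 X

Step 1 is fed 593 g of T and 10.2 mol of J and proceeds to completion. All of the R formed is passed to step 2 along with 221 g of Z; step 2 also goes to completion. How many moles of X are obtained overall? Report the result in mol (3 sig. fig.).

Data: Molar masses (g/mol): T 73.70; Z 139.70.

Step 1:
n(T) = 593.0 / 73.70 = 8.046 mol
n(J) = 10.20 mol
n/ν for T = 8.046/3 = 2.682
n/ν for J = 10.20/3 = 3.400
Smallest n/ν is T → limiting reagent.
n(R) produced = (2/3) × 8.046 = 5.364 mol
Step 2:
n(R) available = 5.364 mol
n(Z) = 221.0 / 139.70 = 1.582 mol
n/ν for R = 5.364/3 = 1.788
n/ν for Z = 1.582/1 = 1.582
Smallest n/ν is Z → limiting reagent.
n(X) = (2/1) × 1.582 = 3.164 mol

3.16 mol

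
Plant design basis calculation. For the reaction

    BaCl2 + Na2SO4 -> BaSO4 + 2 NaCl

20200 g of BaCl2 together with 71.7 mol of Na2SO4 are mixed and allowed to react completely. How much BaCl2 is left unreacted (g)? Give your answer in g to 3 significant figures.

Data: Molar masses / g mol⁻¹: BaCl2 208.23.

n(BaCl2) = 20200 / 208.23 = 97.01 mol
n(Na2SO4) = 71.70 mol
n/ν for BaCl2 = 97.01/1 = 97.01
n/ν for Na2SO4 = 71.70/1 = 71.70
Smallest n/ν is Na2SO4 → limiting reagent.
BaCl2 consumed = (1/1) × 71.70 = 71.70 mol
BaCl2 remaining = 97.01 − 71.70 = 25.31 mol
mass = 25.31 × 208.23 = 5270 g

5270 g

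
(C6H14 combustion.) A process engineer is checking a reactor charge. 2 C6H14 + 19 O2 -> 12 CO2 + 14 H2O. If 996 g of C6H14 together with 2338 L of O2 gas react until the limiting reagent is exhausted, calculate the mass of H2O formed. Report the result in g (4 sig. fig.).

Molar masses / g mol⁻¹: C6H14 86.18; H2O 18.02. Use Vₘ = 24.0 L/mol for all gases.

1293 g

n(C6H14) = 996.0 / 86.18 = 11.56 mol
n(O2) = 2338 / 24.0 = 97.42 mol
n/ν for C6H14 = 11.56/2 = 5.780
n/ν for O2 = 97.42/19 = 5.127
Smallest n/ν is O2 → limiting reagent.
n(H2O) = (14/19) × 97.42 = 71.78 mol
mass = 71.78 × 18.02 = 1293 g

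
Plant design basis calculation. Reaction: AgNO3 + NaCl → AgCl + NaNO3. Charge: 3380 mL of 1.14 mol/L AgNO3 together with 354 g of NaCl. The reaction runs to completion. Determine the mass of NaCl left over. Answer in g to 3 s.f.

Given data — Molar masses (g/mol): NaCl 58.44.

129 g

n(AgNO3) = 1.14 × 3380/1000 = 3.853 mol
n(NaCl) = 354.0 / 58.44 = 6.057 mol
n/ν for AgNO3 = 3.853/1 = 3.853
n/ν for NaCl = 6.057/1 = 6.057
Smallest n/ν is AgNO3 → limiting reagent.
NaCl consumed = (1/1) × 3.853 = 3.853 mol
NaCl remaining = 6.057 − 3.853 = 2.204 mol
mass = 2.204 × 58.44 = 128.8 g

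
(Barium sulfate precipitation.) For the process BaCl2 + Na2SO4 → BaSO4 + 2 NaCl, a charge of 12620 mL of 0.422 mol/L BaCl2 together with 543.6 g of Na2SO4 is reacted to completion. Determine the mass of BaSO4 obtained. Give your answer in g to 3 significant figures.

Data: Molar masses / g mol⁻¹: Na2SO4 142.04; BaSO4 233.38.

n(BaCl2) = 0.422 × 12620/1000 = 5.326 mol
n(Na2SO4) = 543.6 / 142.04 = 3.827 mol
n/ν for BaCl2 = 5.326/1 = 5.326
n/ν for Na2SO4 = 3.827/1 = 3.827
Smallest n/ν is Na2SO4 → limiting reagent.
n(BaSO4) = (1/1) × 3.827 = 3.827 mol
mass = 3.827 × 233.38 = 893.1 g

893 g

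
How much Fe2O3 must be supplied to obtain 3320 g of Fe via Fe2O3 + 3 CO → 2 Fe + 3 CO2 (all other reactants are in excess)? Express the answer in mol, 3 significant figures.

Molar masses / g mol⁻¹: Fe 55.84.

n(Fe) = 3320 / 55.84 = 59.46 mol
n(Fe2O3) = (1/2) × 59.46 = 29.73 mol

29.7 mol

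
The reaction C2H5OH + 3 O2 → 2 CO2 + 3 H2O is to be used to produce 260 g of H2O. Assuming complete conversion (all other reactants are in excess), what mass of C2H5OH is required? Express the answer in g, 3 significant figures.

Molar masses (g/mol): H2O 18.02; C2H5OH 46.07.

222 g

n(H2O) = 260 / 18.02 = 14.43 mol
n(C2H5OH) = (1/3) × 14.43 = 4.810 mol
mass = 4.810 × 46.07 = 221.6 g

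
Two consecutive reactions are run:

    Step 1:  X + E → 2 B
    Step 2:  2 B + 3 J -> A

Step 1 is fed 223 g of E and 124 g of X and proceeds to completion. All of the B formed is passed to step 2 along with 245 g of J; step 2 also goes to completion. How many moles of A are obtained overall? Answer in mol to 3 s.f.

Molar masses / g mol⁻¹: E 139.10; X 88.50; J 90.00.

0.907 mol

Step 1:
n(E) = 223.0 / 139.10 = 1.603 mol
n(X) = 124.0 / 88.50 = 1.401 mol
n/ν for E = 1.603/1 = 1.603
n/ν for X = 1.401/1 = 1.401
Smallest n/ν is X → limiting reagent.
n(B) produced = (2/1) × 1.401 = 2.802 mol
Step 2:
n(B) available = 2.802 mol
n(J) = 245.0 / 90.00 = 2.722 mol
n/ν for B = 2.802/2 = 1.401
n/ν for J = 2.722/3 = 0.9073
Smallest n/ν is J → limiting reagent.
n(A) = (1/3) × 2.722 = 0.9073 mol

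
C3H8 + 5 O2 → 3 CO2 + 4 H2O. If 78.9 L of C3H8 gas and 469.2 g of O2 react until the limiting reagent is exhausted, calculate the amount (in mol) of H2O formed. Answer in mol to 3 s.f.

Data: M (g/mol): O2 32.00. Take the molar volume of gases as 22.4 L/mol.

n(C3H8) = 78.90 / 22.4 = 3.522 mol
n(O2) = 469.2 / 32.00 = 14.66 mol
n/ν → C3H8: 3.522, O2: 2.932; O2 is limiting.
n(H2O) = (4/5) × 14.66 = 11.73 mol

11.7 mol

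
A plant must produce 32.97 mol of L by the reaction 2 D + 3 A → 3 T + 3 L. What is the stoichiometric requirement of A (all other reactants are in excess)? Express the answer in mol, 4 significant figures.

32.97 mol

n(L) = 32.97 mol
n(A) = (3/3) × 32.97 = 32.97 mol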